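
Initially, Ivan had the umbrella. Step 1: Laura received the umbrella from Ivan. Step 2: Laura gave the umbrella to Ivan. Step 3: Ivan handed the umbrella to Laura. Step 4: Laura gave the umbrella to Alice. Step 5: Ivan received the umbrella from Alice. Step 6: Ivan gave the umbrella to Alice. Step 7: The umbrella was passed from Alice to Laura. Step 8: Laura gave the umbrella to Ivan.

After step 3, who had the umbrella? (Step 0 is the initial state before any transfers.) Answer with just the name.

Answer: Laura

Derivation:
Tracking the umbrella holder through step 3:
After step 0 (start): Ivan
After step 1: Laura
After step 2: Ivan
After step 3: Laura

At step 3, the holder is Laura.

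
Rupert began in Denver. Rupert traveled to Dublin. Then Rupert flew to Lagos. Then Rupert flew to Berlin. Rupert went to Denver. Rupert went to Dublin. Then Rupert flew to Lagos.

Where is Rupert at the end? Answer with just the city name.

Answer: Lagos

Derivation:
Tracking Rupert's location:
Start: Rupert is in Denver.
After move 1: Denver -> Dublin. Rupert is in Dublin.
After move 2: Dublin -> Lagos. Rupert is in Lagos.
After move 3: Lagos -> Berlin. Rupert is in Berlin.
After move 4: Berlin -> Denver. Rupert is in Denver.
After move 5: Denver -> Dublin. Rupert is in Dublin.
After move 6: Dublin -> Lagos. Rupert is in Lagos.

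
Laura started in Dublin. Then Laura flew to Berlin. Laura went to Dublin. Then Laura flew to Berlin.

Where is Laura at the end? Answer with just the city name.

Tracking Laura's location:
Start: Laura is in Dublin.
After move 1: Dublin -> Berlin. Laura is in Berlin.
After move 2: Berlin -> Dublin. Laura is in Dublin.
After move 3: Dublin -> Berlin. Laura is in Berlin.

Answer: Berlin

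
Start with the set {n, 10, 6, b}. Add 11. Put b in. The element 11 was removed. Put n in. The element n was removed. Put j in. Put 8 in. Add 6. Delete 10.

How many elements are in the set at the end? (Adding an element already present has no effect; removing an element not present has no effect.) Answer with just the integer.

Tracking the set through each operation:
Start: {10, 6, b, n}
Event 1 (add 11): added. Set: {10, 11, 6, b, n}
Event 2 (add b): already present, no change. Set: {10, 11, 6, b, n}
Event 3 (remove 11): removed. Set: {10, 6, b, n}
Event 4 (add n): already present, no change. Set: {10, 6, b, n}
Event 5 (remove n): removed. Set: {10, 6, b}
Event 6 (add j): added. Set: {10, 6, b, j}
Event 7 (add 8): added. Set: {10, 6, 8, b, j}
Event 8 (add 6): already present, no change. Set: {10, 6, 8, b, j}
Event 9 (remove 10): removed. Set: {6, 8, b, j}

Final set: {6, 8, b, j} (size 4)

Answer: 4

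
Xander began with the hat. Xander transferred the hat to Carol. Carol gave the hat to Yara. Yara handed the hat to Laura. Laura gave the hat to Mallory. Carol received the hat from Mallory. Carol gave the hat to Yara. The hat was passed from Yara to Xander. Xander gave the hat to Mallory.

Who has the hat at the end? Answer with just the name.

Tracking the hat through each event:
Start: Xander has the hat.
After event 1: Carol has the hat.
After event 2: Yara has the hat.
After event 3: Laura has the hat.
After event 4: Mallory has the hat.
After event 5: Carol has the hat.
After event 6: Yara has the hat.
After event 7: Xander has the hat.
After event 8: Mallory has the hat.

Answer: Mallory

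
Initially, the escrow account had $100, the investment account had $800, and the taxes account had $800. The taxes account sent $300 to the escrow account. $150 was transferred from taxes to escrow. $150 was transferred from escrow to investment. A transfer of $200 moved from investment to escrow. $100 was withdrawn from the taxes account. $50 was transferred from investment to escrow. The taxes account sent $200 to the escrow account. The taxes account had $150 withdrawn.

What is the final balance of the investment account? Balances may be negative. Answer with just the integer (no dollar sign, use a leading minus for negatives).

Answer: 700

Derivation:
Tracking account balances step by step:
Start: escrow=100, investment=800, taxes=800
Event 1 (transfer 300 taxes -> escrow): taxes: 800 - 300 = 500, escrow: 100 + 300 = 400. Balances: escrow=400, investment=800, taxes=500
Event 2 (transfer 150 taxes -> escrow): taxes: 500 - 150 = 350, escrow: 400 + 150 = 550. Balances: escrow=550, investment=800, taxes=350
Event 3 (transfer 150 escrow -> investment): escrow: 550 - 150 = 400, investment: 800 + 150 = 950. Balances: escrow=400, investment=950, taxes=350
Event 4 (transfer 200 investment -> escrow): investment: 950 - 200 = 750, escrow: 400 + 200 = 600. Balances: escrow=600, investment=750, taxes=350
Event 5 (withdraw 100 from taxes): taxes: 350 - 100 = 250. Balances: escrow=600, investment=750, taxes=250
Event 6 (transfer 50 investment -> escrow): investment: 750 - 50 = 700, escrow: 600 + 50 = 650. Balances: escrow=650, investment=700, taxes=250
Event 7 (transfer 200 taxes -> escrow): taxes: 250 - 200 = 50, escrow: 650 + 200 = 850. Balances: escrow=850, investment=700, taxes=50
Event 8 (withdraw 150 from taxes): taxes: 50 - 150 = -100. Balances: escrow=850, investment=700, taxes=-100

Final balance of investment: 700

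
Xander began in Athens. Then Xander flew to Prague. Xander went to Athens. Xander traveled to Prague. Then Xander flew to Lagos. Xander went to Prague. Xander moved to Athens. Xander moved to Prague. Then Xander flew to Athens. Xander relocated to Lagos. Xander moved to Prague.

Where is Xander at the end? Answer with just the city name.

Answer: Prague

Derivation:
Tracking Xander's location:
Start: Xander is in Athens.
After move 1: Athens -> Prague. Xander is in Prague.
After move 2: Prague -> Athens. Xander is in Athens.
After move 3: Athens -> Prague. Xander is in Prague.
After move 4: Prague -> Lagos. Xander is in Lagos.
After move 5: Lagos -> Prague. Xander is in Prague.
After move 6: Prague -> Athens. Xander is in Athens.
After move 7: Athens -> Prague. Xander is in Prague.
After move 8: Prague -> Athens. Xander is in Athens.
After move 9: Athens -> Lagos. Xander is in Lagos.
After move 10: Lagos -> Prague. Xander is in Prague.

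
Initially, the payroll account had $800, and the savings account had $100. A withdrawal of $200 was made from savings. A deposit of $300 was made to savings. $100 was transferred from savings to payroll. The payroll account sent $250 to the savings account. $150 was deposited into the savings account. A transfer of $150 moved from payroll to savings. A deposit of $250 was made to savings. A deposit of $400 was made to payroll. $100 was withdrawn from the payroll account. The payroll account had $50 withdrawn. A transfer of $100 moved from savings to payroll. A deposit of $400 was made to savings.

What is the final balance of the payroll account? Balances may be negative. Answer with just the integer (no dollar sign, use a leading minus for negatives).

Tracking account balances step by step:
Start: payroll=800, savings=100
Event 1 (withdraw 200 from savings): savings: 100 - 200 = -100. Balances: payroll=800, savings=-100
Event 2 (deposit 300 to savings): savings: -100 + 300 = 200. Balances: payroll=800, savings=200
Event 3 (transfer 100 savings -> payroll): savings: 200 - 100 = 100, payroll: 800 + 100 = 900. Balances: payroll=900, savings=100
Event 4 (transfer 250 payroll -> savings): payroll: 900 - 250 = 650, savings: 100 + 250 = 350. Balances: payroll=650, savings=350
Event 5 (deposit 150 to savings): savings: 350 + 150 = 500. Balances: payroll=650, savings=500
Event 6 (transfer 150 payroll -> savings): payroll: 650 - 150 = 500, savings: 500 + 150 = 650. Balances: payroll=500, savings=650
Event 7 (deposit 250 to savings): savings: 650 + 250 = 900. Balances: payroll=500, savings=900
Event 8 (deposit 400 to payroll): payroll: 500 + 400 = 900. Balances: payroll=900, savings=900
Event 9 (withdraw 100 from payroll): payroll: 900 - 100 = 800. Balances: payroll=800, savings=900
Event 10 (withdraw 50 from payroll): payroll: 800 - 50 = 750. Balances: payroll=750, savings=900
Event 11 (transfer 100 savings -> payroll): savings: 900 - 100 = 800, payroll: 750 + 100 = 850. Balances: payroll=850, savings=800
Event 12 (deposit 400 to savings): savings: 800 + 400 = 1200. Balances: payroll=850, savings=1200

Final balance of payroll: 850

Answer: 850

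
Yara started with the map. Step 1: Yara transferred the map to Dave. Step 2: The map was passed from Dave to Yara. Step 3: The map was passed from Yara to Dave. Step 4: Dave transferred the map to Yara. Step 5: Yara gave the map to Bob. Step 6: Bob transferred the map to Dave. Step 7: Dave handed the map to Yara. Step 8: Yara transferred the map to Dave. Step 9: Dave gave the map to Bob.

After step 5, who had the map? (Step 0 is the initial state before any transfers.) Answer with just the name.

Answer: Bob

Derivation:
Tracking the map holder through step 5:
After step 0 (start): Yara
After step 1: Dave
After step 2: Yara
After step 3: Dave
After step 4: Yara
After step 5: Bob

At step 5, the holder is Bob.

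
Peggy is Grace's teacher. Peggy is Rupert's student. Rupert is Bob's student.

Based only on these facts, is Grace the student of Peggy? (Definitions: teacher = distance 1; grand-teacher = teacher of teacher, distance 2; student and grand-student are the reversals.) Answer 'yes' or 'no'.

Answer: yes

Derivation:
Reconstructing the teacher chain from the given facts:
  Bob -> Rupert -> Peggy -> Grace
(each arrow means 'teacher of the next')
Positions in the chain (0 = top):
  position of Bob: 0
  position of Rupert: 1
  position of Peggy: 2
  position of Grace: 3

Grace is at position 3, Peggy is at position 2; signed distance (j - i) = -1.
'student' requires j - i = -1. Actual distance is -1, so the relation HOLDS.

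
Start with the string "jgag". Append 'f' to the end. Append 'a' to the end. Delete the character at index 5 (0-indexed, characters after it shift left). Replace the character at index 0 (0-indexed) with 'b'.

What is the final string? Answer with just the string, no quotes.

Applying each edit step by step:
Start: "jgag"
Op 1 (append 'f'): "jgag" -> "jgagf"
Op 2 (append 'a'): "jgagf" -> "jgagfa"
Op 3 (delete idx 5 = 'a'): "jgagfa" -> "jgagf"
Op 4 (replace idx 0: 'j' -> 'b'): "jgagf" -> "bgagf"

Answer: bgagf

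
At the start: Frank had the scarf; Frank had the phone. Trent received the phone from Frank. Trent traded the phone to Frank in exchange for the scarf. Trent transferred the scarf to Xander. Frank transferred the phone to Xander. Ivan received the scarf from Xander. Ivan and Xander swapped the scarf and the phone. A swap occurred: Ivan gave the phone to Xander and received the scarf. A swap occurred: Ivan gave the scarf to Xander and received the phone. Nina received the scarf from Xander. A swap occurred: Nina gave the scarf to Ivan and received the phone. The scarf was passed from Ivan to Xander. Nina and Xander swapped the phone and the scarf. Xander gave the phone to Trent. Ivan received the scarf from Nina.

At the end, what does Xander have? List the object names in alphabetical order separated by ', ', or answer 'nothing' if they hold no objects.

Tracking all object holders:
Start: scarf:Frank, phone:Frank
Event 1 (give phone: Frank -> Trent). State: scarf:Frank, phone:Trent
Event 2 (swap phone<->scarf: now phone:Frank, scarf:Trent). State: scarf:Trent, phone:Frank
Event 3 (give scarf: Trent -> Xander). State: scarf:Xander, phone:Frank
Event 4 (give phone: Frank -> Xander). State: scarf:Xander, phone:Xander
Event 5 (give scarf: Xander -> Ivan). State: scarf:Ivan, phone:Xander
Event 6 (swap scarf<->phone: now scarf:Xander, phone:Ivan). State: scarf:Xander, phone:Ivan
Event 7 (swap phone<->scarf: now phone:Xander, scarf:Ivan). State: scarf:Ivan, phone:Xander
Event 8 (swap scarf<->phone: now scarf:Xander, phone:Ivan). State: scarf:Xander, phone:Ivan
Event 9 (give scarf: Xander -> Nina). State: scarf:Nina, phone:Ivan
Event 10 (swap scarf<->phone: now scarf:Ivan, phone:Nina). State: scarf:Ivan, phone:Nina
Event 11 (give scarf: Ivan -> Xander). State: scarf:Xander, phone:Nina
Event 12 (swap phone<->scarf: now phone:Xander, scarf:Nina). State: scarf:Nina, phone:Xander
Event 13 (give phone: Xander -> Trent). State: scarf:Nina, phone:Trent
Event 14 (give scarf: Nina -> Ivan). State: scarf:Ivan, phone:Trent

Final state: scarf:Ivan, phone:Trent
Xander holds: (nothing).

Answer: nothing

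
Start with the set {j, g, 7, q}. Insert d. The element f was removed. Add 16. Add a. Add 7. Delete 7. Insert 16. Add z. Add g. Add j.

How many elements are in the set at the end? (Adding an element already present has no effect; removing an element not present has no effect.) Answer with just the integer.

Answer: 7

Derivation:
Tracking the set through each operation:
Start: {7, g, j, q}
Event 1 (add d): added. Set: {7, d, g, j, q}
Event 2 (remove f): not present, no change. Set: {7, d, g, j, q}
Event 3 (add 16): added. Set: {16, 7, d, g, j, q}
Event 4 (add a): added. Set: {16, 7, a, d, g, j, q}
Event 5 (add 7): already present, no change. Set: {16, 7, a, d, g, j, q}
Event 6 (remove 7): removed. Set: {16, a, d, g, j, q}
Event 7 (add 16): already present, no change. Set: {16, a, d, g, j, q}
Event 8 (add z): added. Set: {16, a, d, g, j, q, z}
Event 9 (add g): already present, no change. Set: {16, a, d, g, j, q, z}
Event 10 (add j): already present, no change. Set: {16, a, d, g, j, q, z}

Final set: {16, a, d, g, j, q, z} (size 7)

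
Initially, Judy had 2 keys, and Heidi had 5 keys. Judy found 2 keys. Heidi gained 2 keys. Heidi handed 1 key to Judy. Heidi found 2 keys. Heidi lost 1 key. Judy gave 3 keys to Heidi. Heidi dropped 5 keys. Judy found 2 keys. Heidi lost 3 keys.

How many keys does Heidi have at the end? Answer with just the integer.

Tracking counts step by step:
Start: Judy=2, Heidi=5
Event 1 (Judy +2): Judy: 2 -> 4. State: Judy=4, Heidi=5
Event 2 (Heidi +2): Heidi: 5 -> 7. State: Judy=4, Heidi=7
Event 3 (Heidi -> Judy, 1): Heidi: 7 -> 6, Judy: 4 -> 5. State: Judy=5, Heidi=6
Event 4 (Heidi +2): Heidi: 6 -> 8. State: Judy=5, Heidi=8
Event 5 (Heidi -1): Heidi: 8 -> 7. State: Judy=5, Heidi=7
Event 6 (Judy -> Heidi, 3): Judy: 5 -> 2, Heidi: 7 -> 10. State: Judy=2, Heidi=10
Event 7 (Heidi -5): Heidi: 10 -> 5. State: Judy=2, Heidi=5
Event 8 (Judy +2): Judy: 2 -> 4. State: Judy=4, Heidi=5
Event 9 (Heidi -3): Heidi: 5 -> 2. State: Judy=4, Heidi=2

Heidi's final count: 2

Answer: 2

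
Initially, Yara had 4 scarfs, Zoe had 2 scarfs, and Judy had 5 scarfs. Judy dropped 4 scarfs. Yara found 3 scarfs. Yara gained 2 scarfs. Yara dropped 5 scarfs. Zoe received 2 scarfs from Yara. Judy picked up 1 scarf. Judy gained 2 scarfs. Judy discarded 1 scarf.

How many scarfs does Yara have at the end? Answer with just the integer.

Answer: 2

Derivation:
Tracking counts step by step:
Start: Yara=4, Zoe=2, Judy=5
Event 1 (Judy -4): Judy: 5 -> 1. State: Yara=4, Zoe=2, Judy=1
Event 2 (Yara +3): Yara: 4 -> 7. State: Yara=7, Zoe=2, Judy=1
Event 3 (Yara +2): Yara: 7 -> 9. State: Yara=9, Zoe=2, Judy=1
Event 4 (Yara -5): Yara: 9 -> 4. State: Yara=4, Zoe=2, Judy=1
Event 5 (Yara -> Zoe, 2): Yara: 4 -> 2, Zoe: 2 -> 4. State: Yara=2, Zoe=4, Judy=1
Event 6 (Judy +1): Judy: 1 -> 2. State: Yara=2, Zoe=4, Judy=2
Event 7 (Judy +2): Judy: 2 -> 4. State: Yara=2, Zoe=4, Judy=4
Event 8 (Judy -1): Judy: 4 -> 3. State: Yara=2, Zoe=4, Judy=3

Yara's final count: 2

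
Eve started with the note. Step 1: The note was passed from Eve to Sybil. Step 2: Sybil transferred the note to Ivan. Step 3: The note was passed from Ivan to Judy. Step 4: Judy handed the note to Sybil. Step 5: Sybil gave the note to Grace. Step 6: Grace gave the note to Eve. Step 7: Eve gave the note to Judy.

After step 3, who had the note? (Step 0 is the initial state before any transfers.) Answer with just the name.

Tracking the note holder through step 3:
After step 0 (start): Eve
After step 1: Sybil
After step 2: Ivan
After step 3: Judy

At step 3, the holder is Judy.

Answer: Judy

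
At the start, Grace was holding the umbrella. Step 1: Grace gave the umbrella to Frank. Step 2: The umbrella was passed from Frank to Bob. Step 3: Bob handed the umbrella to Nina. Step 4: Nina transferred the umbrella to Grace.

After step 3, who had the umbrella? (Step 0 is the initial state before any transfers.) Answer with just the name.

Answer: Nina

Derivation:
Tracking the umbrella holder through step 3:
After step 0 (start): Grace
After step 1: Frank
After step 2: Bob
After step 3: Nina

At step 3, the holder is Nina.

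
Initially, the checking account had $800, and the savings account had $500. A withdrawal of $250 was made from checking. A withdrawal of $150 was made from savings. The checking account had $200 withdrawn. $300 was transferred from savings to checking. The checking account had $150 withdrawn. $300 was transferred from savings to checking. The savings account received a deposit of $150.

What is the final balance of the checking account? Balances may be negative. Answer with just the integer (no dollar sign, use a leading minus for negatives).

Tracking account balances step by step:
Start: checking=800, savings=500
Event 1 (withdraw 250 from checking): checking: 800 - 250 = 550. Balances: checking=550, savings=500
Event 2 (withdraw 150 from savings): savings: 500 - 150 = 350. Balances: checking=550, savings=350
Event 3 (withdraw 200 from checking): checking: 550 - 200 = 350. Balances: checking=350, savings=350
Event 4 (transfer 300 savings -> checking): savings: 350 - 300 = 50, checking: 350 + 300 = 650. Balances: checking=650, savings=50
Event 5 (withdraw 150 from checking): checking: 650 - 150 = 500. Balances: checking=500, savings=50
Event 6 (transfer 300 savings -> checking): savings: 50 - 300 = -250, checking: 500 + 300 = 800. Balances: checking=800, savings=-250
Event 7 (deposit 150 to savings): savings: -250 + 150 = -100. Balances: checking=800, savings=-100

Final balance of checking: 800

Answer: 800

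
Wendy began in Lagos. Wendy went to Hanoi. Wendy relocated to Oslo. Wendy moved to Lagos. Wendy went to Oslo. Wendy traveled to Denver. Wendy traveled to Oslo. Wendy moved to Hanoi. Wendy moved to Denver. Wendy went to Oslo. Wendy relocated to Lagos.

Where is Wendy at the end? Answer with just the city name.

Answer: Lagos

Derivation:
Tracking Wendy's location:
Start: Wendy is in Lagos.
After move 1: Lagos -> Hanoi. Wendy is in Hanoi.
After move 2: Hanoi -> Oslo. Wendy is in Oslo.
After move 3: Oslo -> Lagos. Wendy is in Lagos.
After move 4: Lagos -> Oslo. Wendy is in Oslo.
After move 5: Oslo -> Denver. Wendy is in Denver.
After move 6: Denver -> Oslo. Wendy is in Oslo.
After move 7: Oslo -> Hanoi. Wendy is in Hanoi.
After move 8: Hanoi -> Denver. Wendy is in Denver.
After move 9: Denver -> Oslo. Wendy is in Oslo.
After move 10: Oslo -> Lagos. Wendy is in Lagos.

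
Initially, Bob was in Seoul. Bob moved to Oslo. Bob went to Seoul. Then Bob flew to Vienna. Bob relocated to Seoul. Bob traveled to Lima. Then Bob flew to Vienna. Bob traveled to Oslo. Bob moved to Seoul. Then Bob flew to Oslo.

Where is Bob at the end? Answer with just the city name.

Answer: Oslo

Derivation:
Tracking Bob's location:
Start: Bob is in Seoul.
After move 1: Seoul -> Oslo. Bob is in Oslo.
After move 2: Oslo -> Seoul. Bob is in Seoul.
After move 3: Seoul -> Vienna. Bob is in Vienna.
After move 4: Vienna -> Seoul. Bob is in Seoul.
After move 5: Seoul -> Lima. Bob is in Lima.
After move 6: Lima -> Vienna. Bob is in Vienna.
After move 7: Vienna -> Oslo. Bob is in Oslo.
After move 8: Oslo -> Seoul. Bob is in Seoul.
After move 9: Seoul -> Oslo. Bob is in Oslo.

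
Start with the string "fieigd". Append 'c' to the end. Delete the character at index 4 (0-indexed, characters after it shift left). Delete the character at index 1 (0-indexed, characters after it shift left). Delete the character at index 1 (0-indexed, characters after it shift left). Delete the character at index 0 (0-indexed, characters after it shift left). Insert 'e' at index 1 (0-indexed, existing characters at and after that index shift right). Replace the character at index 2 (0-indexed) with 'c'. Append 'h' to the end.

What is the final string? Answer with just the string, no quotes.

Applying each edit step by step:
Start: "fieigd"
Op 1 (append 'c'): "fieigd" -> "fieigdc"
Op 2 (delete idx 4 = 'g'): "fieigdc" -> "fieidc"
Op 3 (delete idx 1 = 'i'): "fieidc" -> "feidc"
Op 4 (delete idx 1 = 'e'): "feidc" -> "fidc"
Op 5 (delete idx 0 = 'f'): "fidc" -> "idc"
Op 6 (insert 'e' at idx 1): "idc" -> "iedc"
Op 7 (replace idx 2: 'd' -> 'c'): "iedc" -> "iecc"
Op 8 (append 'h'): "iecc" -> "iecch"

Answer: iecch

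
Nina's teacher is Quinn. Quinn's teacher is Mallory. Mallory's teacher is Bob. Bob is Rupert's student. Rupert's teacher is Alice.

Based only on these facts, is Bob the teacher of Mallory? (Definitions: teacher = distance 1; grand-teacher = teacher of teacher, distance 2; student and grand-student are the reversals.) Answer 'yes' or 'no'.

Answer: yes

Derivation:
Reconstructing the teacher chain from the given facts:
  Alice -> Rupert -> Bob -> Mallory -> Quinn -> Nina
(each arrow means 'teacher of the next')
Positions in the chain (0 = top):
  position of Alice: 0
  position of Rupert: 1
  position of Bob: 2
  position of Mallory: 3
  position of Quinn: 4
  position of Nina: 5

Bob is at position 2, Mallory is at position 3; signed distance (j - i) = 1.
'teacher' requires j - i = 1. Actual distance is 1, so the relation HOLDS.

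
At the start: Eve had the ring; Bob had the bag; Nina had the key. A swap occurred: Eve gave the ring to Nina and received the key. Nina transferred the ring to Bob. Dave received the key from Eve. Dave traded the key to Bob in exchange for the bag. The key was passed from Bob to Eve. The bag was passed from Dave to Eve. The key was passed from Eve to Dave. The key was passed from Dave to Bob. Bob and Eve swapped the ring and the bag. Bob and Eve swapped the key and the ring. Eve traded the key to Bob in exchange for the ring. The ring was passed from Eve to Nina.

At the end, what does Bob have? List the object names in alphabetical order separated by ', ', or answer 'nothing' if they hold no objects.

Answer: bag, key

Derivation:
Tracking all object holders:
Start: ring:Eve, bag:Bob, key:Nina
Event 1 (swap ring<->key: now ring:Nina, key:Eve). State: ring:Nina, bag:Bob, key:Eve
Event 2 (give ring: Nina -> Bob). State: ring:Bob, bag:Bob, key:Eve
Event 3 (give key: Eve -> Dave). State: ring:Bob, bag:Bob, key:Dave
Event 4 (swap key<->bag: now key:Bob, bag:Dave). State: ring:Bob, bag:Dave, key:Bob
Event 5 (give key: Bob -> Eve). State: ring:Bob, bag:Dave, key:Eve
Event 6 (give bag: Dave -> Eve). State: ring:Bob, bag:Eve, key:Eve
Event 7 (give key: Eve -> Dave). State: ring:Bob, bag:Eve, key:Dave
Event 8 (give key: Dave -> Bob). State: ring:Bob, bag:Eve, key:Bob
Event 9 (swap ring<->bag: now ring:Eve, bag:Bob). State: ring:Eve, bag:Bob, key:Bob
Event 10 (swap key<->ring: now key:Eve, ring:Bob). State: ring:Bob, bag:Bob, key:Eve
Event 11 (swap key<->ring: now key:Bob, ring:Eve). State: ring:Eve, bag:Bob, key:Bob
Event 12 (give ring: Eve -> Nina). State: ring:Nina, bag:Bob, key:Bob

Final state: ring:Nina, bag:Bob, key:Bob
Bob holds: bag, key.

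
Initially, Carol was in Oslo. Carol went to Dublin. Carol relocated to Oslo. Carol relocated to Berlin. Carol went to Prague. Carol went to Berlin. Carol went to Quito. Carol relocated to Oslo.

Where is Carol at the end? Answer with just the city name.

Tracking Carol's location:
Start: Carol is in Oslo.
After move 1: Oslo -> Dublin. Carol is in Dublin.
After move 2: Dublin -> Oslo. Carol is in Oslo.
After move 3: Oslo -> Berlin. Carol is in Berlin.
After move 4: Berlin -> Prague. Carol is in Prague.
After move 5: Prague -> Berlin. Carol is in Berlin.
After move 6: Berlin -> Quito. Carol is in Quito.
After move 7: Quito -> Oslo. Carol is in Oslo.

Answer: Oslo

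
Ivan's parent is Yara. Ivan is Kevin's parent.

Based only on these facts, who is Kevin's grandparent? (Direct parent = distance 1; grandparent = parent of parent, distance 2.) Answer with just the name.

Answer: Yara

Derivation:
Reconstructing the parent chain from the given facts:
  Yara -> Ivan -> Kevin
(each arrow means 'parent of the next')
Positions in the chain (0 = top):
  position of Yara: 0
  position of Ivan: 1
  position of Kevin: 2

Kevin is at position 2; the grandparent is 2 steps up the chain, i.e. position 0: Yara.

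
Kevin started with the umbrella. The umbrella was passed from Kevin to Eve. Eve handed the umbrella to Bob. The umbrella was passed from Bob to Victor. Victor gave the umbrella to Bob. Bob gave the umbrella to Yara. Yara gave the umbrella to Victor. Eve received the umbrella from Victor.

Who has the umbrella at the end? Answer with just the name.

Tracking the umbrella through each event:
Start: Kevin has the umbrella.
After event 1: Eve has the umbrella.
After event 2: Bob has the umbrella.
After event 3: Victor has the umbrella.
After event 4: Bob has the umbrella.
After event 5: Yara has the umbrella.
After event 6: Victor has the umbrella.
After event 7: Eve has the umbrella.

Answer: Eve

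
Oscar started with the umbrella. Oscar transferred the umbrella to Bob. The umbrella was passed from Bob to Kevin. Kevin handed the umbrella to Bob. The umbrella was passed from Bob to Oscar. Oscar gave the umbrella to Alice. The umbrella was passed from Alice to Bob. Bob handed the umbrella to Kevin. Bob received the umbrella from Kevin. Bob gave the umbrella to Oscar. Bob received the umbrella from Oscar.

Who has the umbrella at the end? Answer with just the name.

Answer: Bob

Derivation:
Tracking the umbrella through each event:
Start: Oscar has the umbrella.
After event 1: Bob has the umbrella.
After event 2: Kevin has the umbrella.
After event 3: Bob has the umbrella.
After event 4: Oscar has the umbrella.
After event 5: Alice has the umbrella.
After event 6: Bob has the umbrella.
After event 7: Kevin has the umbrella.
After event 8: Bob has the umbrella.
After event 9: Oscar has the umbrella.
After event 10: Bob has the umbrella.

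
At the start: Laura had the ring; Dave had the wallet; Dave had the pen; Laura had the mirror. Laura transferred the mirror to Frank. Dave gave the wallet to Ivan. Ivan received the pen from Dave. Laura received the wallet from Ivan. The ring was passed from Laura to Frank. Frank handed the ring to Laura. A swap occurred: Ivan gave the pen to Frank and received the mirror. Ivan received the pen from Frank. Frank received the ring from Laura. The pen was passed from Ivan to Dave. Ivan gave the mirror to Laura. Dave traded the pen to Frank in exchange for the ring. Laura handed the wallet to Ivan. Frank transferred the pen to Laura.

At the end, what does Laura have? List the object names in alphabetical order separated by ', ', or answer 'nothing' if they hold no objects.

Answer: mirror, pen

Derivation:
Tracking all object holders:
Start: ring:Laura, wallet:Dave, pen:Dave, mirror:Laura
Event 1 (give mirror: Laura -> Frank). State: ring:Laura, wallet:Dave, pen:Dave, mirror:Frank
Event 2 (give wallet: Dave -> Ivan). State: ring:Laura, wallet:Ivan, pen:Dave, mirror:Frank
Event 3 (give pen: Dave -> Ivan). State: ring:Laura, wallet:Ivan, pen:Ivan, mirror:Frank
Event 4 (give wallet: Ivan -> Laura). State: ring:Laura, wallet:Laura, pen:Ivan, mirror:Frank
Event 5 (give ring: Laura -> Frank). State: ring:Frank, wallet:Laura, pen:Ivan, mirror:Frank
Event 6 (give ring: Frank -> Laura). State: ring:Laura, wallet:Laura, pen:Ivan, mirror:Frank
Event 7 (swap pen<->mirror: now pen:Frank, mirror:Ivan). State: ring:Laura, wallet:Laura, pen:Frank, mirror:Ivan
Event 8 (give pen: Frank -> Ivan). State: ring:Laura, wallet:Laura, pen:Ivan, mirror:Ivan
Event 9 (give ring: Laura -> Frank). State: ring:Frank, wallet:Laura, pen:Ivan, mirror:Ivan
Event 10 (give pen: Ivan -> Dave). State: ring:Frank, wallet:Laura, pen:Dave, mirror:Ivan
Event 11 (give mirror: Ivan -> Laura). State: ring:Frank, wallet:Laura, pen:Dave, mirror:Laura
Event 12 (swap pen<->ring: now pen:Frank, ring:Dave). State: ring:Dave, wallet:Laura, pen:Frank, mirror:Laura
Event 13 (give wallet: Laura -> Ivan). State: ring:Dave, wallet:Ivan, pen:Frank, mirror:Laura
Event 14 (give pen: Frank -> Laura). State: ring:Dave, wallet:Ivan, pen:Laura, mirror:Laura

Final state: ring:Dave, wallet:Ivan, pen:Laura, mirror:Laura
Laura holds: mirror, pen.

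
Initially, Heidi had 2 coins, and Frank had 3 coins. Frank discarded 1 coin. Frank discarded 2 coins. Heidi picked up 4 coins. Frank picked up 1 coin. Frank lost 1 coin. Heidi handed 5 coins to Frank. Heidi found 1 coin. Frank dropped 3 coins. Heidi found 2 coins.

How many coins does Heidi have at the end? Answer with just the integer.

Answer: 4

Derivation:
Tracking counts step by step:
Start: Heidi=2, Frank=3
Event 1 (Frank -1): Frank: 3 -> 2. State: Heidi=2, Frank=2
Event 2 (Frank -2): Frank: 2 -> 0. State: Heidi=2, Frank=0
Event 3 (Heidi +4): Heidi: 2 -> 6. State: Heidi=6, Frank=0
Event 4 (Frank +1): Frank: 0 -> 1. State: Heidi=6, Frank=1
Event 5 (Frank -1): Frank: 1 -> 0. State: Heidi=6, Frank=0
Event 6 (Heidi -> Frank, 5): Heidi: 6 -> 1, Frank: 0 -> 5. State: Heidi=1, Frank=5
Event 7 (Heidi +1): Heidi: 1 -> 2. State: Heidi=2, Frank=5
Event 8 (Frank -3): Frank: 5 -> 2. State: Heidi=2, Frank=2
Event 9 (Heidi +2): Heidi: 2 -> 4. State: Heidi=4, Frank=2

Heidi's final count: 4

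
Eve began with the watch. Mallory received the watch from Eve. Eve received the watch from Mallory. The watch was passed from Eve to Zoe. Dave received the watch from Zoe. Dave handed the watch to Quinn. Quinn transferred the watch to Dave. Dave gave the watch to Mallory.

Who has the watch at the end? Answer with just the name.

Tracking the watch through each event:
Start: Eve has the watch.
After event 1: Mallory has the watch.
After event 2: Eve has the watch.
After event 3: Zoe has the watch.
After event 4: Dave has the watch.
After event 5: Quinn has the watch.
After event 6: Dave has the watch.
After event 7: Mallory has the watch.

Answer: Mallory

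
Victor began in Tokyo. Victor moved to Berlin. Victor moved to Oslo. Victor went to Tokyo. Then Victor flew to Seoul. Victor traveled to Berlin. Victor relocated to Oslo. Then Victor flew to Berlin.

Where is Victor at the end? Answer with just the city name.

Answer: Berlin

Derivation:
Tracking Victor's location:
Start: Victor is in Tokyo.
After move 1: Tokyo -> Berlin. Victor is in Berlin.
After move 2: Berlin -> Oslo. Victor is in Oslo.
After move 3: Oslo -> Tokyo. Victor is in Tokyo.
After move 4: Tokyo -> Seoul. Victor is in Seoul.
After move 5: Seoul -> Berlin. Victor is in Berlin.
After move 6: Berlin -> Oslo. Victor is in Oslo.
After move 7: Oslo -> Berlin. Victor is in Berlin.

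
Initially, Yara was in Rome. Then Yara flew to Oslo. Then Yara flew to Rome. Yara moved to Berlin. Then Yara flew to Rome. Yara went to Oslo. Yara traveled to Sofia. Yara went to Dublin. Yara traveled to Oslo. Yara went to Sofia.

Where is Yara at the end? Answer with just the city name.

Answer: Sofia

Derivation:
Tracking Yara's location:
Start: Yara is in Rome.
After move 1: Rome -> Oslo. Yara is in Oslo.
After move 2: Oslo -> Rome. Yara is in Rome.
After move 3: Rome -> Berlin. Yara is in Berlin.
After move 4: Berlin -> Rome. Yara is in Rome.
After move 5: Rome -> Oslo. Yara is in Oslo.
After move 6: Oslo -> Sofia. Yara is in Sofia.
After move 7: Sofia -> Dublin. Yara is in Dublin.
After move 8: Dublin -> Oslo. Yara is in Oslo.
After move 9: Oslo -> Sofia. Yara is in Sofia.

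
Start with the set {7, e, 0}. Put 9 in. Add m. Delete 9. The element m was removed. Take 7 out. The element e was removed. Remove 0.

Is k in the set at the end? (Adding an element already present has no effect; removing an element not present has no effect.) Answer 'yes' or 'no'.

Tracking the set through each operation:
Start: {0, 7, e}
Event 1 (add 9): added. Set: {0, 7, 9, e}
Event 2 (add m): added. Set: {0, 7, 9, e, m}
Event 3 (remove 9): removed. Set: {0, 7, e, m}
Event 4 (remove m): removed. Set: {0, 7, e}
Event 5 (remove 7): removed. Set: {0, e}
Event 6 (remove e): removed. Set: {0}
Event 7 (remove 0): removed. Set: {}

Final set: {} (size 0)
k is NOT in the final set.

Answer: no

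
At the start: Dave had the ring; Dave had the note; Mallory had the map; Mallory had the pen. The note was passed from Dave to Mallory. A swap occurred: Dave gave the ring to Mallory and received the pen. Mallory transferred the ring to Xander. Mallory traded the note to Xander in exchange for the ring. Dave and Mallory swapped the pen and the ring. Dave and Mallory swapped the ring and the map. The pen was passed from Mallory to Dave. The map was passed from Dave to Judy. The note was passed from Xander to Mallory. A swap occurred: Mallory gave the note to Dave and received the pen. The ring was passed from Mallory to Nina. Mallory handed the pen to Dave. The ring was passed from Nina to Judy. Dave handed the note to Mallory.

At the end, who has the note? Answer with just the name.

Answer: Mallory

Derivation:
Tracking all object holders:
Start: ring:Dave, note:Dave, map:Mallory, pen:Mallory
Event 1 (give note: Dave -> Mallory). State: ring:Dave, note:Mallory, map:Mallory, pen:Mallory
Event 2 (swap ring<->pen: now ring:Mallory, pen:Dave). State: ring:Mallory, note:Mallory, map:Mallory, pen:Dave
Event 3 (give ring: Mallory -> Xander). State: ring:Xander, note:Mallory, map:Mallory, pen:Dave
Event 4 (swap note<->ring: now note:Xander, ring:Mallory). State: ring:Mallory, note:Xander, map:Mallory, pen:Dave
Event 5 (swap pen<->ring: now pen:Mallory, ring:Dave). State: ring:Dave, note:Xander, map:Mallory, pen:Mallory
Event 6 (swap ring<->map: now ring:Mallory, map:Dave). State: ring:Mallory, note:Xander, map:Dave, pen:Mallory
Event 7 (give pen: Mallory -> Dave). State: ring:Mallory, note:Xander, map:Dave, pen:Dave
Event 8 (give map: Dave -> Judy). State: ring:Mallory, note:Xander, map:Judy, pen:Dave
Event 9 (give note: Xander -> Mallory). State: ring:Mallory, note:Mallory, map:Judy, pen:Dave
Event 10 (swap note<->pen: now note:Dave, pen:Mallory). State: ring:Mallory, note:Dave, map:Judy, pen:Mallory
Event 11 (give ring: Mallory -> Nina). State: ring:Nina, note:Dave, map:Judy, pen:Mallory
Event 12 (give pen: Mallory -> Dave). State: ring:Nina, note:Dave, map:Judy, pen:Dave
Event 13 (give ring: Nina -> Judy). State: ring:Judy, note:Dave, map:Judy, pen:Dave
Event 14 (give note: Dave -> Mallory). State: ring:Judy, note:Mallory, map:Judy, pen:Dave

Final state: ring:Judy, note:Mallory, map:Judy, pen:Dave
The note is held by Mallory.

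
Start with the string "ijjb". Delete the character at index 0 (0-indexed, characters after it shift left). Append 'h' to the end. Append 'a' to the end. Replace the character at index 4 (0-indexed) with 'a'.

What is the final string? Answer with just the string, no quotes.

Applying each edit step by step:
Start: "ijjb"
Op 1 (delete idx 0 = 'i'): "ijjb" -> "jjb"
Op 2 (append 'h'): "jjb" -> "jjbh"
Op 3 (append 'a'): "jjbh" -> "jjbha"
Op 4 (replace idx 4: 'a' -> 'a'): "jjbha" -> "jjbha"

Answer: jjbha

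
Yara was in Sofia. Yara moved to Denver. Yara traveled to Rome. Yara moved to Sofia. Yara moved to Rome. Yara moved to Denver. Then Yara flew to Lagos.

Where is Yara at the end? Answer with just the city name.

Tracking Yara's location:
Start: Yara is in Sofia.
After move 1: Sofia -> Denver. Yara is in Denver.
After move 2: Denver -> Rome. Yara is in Rome.
After move 3: Rome -> Sofia. Yara is in Sofia.
After move 4: Sofia -> Rome. Yara is in Rome.
After move 5: Rome -> Denver. Yara is in Denver.
After move 6: Denver -> Lagos. Yara is in Lagos.

Answer: Lagos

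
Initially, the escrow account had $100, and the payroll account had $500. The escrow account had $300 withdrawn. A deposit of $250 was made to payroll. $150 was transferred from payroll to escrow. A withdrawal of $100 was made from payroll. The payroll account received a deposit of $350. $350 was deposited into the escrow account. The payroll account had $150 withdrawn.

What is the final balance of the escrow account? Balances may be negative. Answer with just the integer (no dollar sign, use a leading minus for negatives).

Answer: 300

Derivation:
Tracking account balances step by step:
Start: escrow=100, payroll=500
Event 1 (withdraw 300 from escrow): escrow: 100 - 300 = -200. Balances: escrow=-200, payroll=500
Event 2 (deposit 250 to payroll): payroll: 500 + 250 = 750. Balances: escrow=-200, payroll=750
Event 3 (transfer 150 payroll -> escrow): payroll: 750 - 150 = 600, escrow: -200 + 150 = -50. Balances: escrow=-50, payroll=600
Event 4 (withdraw 100 from payroll): payroll: 600 - 100 = 500. Balances: escrow=-50, payroll=500
Event 5 (deposit 350 to payroll): payroll: 500 + 350 = 850. Balances: escrow=-50, payroll=850
Event 6 (deposit 350 to escrow): escrow: -50 + 350 = 300. Balances: escrow=300, payroll=850
Event 7 (withdraw 150 from payroll): payroll: 850 - 150 = 700. Balances: escrow=300, payroll=700

Final balance of escrow: 300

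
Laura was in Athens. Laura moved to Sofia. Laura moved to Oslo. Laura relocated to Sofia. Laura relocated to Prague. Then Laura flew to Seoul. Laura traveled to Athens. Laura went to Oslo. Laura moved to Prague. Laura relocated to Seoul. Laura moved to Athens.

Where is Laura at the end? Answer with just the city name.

Tracking Laura's location:
Start: Laura is in Athens.
After move 1: Athens -> Sofia. Laura is in Sofia.
After move 2: Sofia -> Oslo. Laura is in Oslo.
After move 3: Oslo -> Sofia. Laura is in Sofia.
After move 4: Sofia -> Prague. Laura is in Prague.
After move 5: Prague -> Seoul. Laura is in Seoul.
After move 6: Seoul -> Athens. Laura is in Athens.
After move 7: Athens -> Oslo. Laura is in Oslo.
After move 8: Oslo -> Prague. Laura is in Prague.
After move 9: Prague -> Seoul. Laura is in Seoul.
After move 10: Seoul -> Athens. Laura is in Athens.

Answer: Athens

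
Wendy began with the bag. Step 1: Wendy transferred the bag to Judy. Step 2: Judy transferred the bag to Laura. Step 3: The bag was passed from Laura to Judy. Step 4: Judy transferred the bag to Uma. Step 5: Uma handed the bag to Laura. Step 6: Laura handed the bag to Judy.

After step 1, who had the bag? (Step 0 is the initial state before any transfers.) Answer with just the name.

Answer: Judy

Derivation:
Tracking the bag holder through step 1:
After step 0 (start): Wendy
After step 1: Judy

At step 1, the holder is Judy.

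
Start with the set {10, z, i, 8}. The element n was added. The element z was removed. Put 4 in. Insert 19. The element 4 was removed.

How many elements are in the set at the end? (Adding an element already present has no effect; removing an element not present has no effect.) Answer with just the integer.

Answer: 5

Derivation:
Tracking the set through each operation:
Start: {10, 8, i, z}
Event 1 (add n): added. Set: {10, 8, i, n, z}
Event 2 (remove z): removed. Set: {10, 8, i, n}
Event 3 (add 4): added. Set: {10, 4, 8, i, n}
Event 4 (add 19): added. Set: {10, 19, 4, 8, i, n}
Event 5 (remove 4): removed. Set: {10, 19, 8, i, n}

Final set: {10, 19, 8, i, n} (size 5)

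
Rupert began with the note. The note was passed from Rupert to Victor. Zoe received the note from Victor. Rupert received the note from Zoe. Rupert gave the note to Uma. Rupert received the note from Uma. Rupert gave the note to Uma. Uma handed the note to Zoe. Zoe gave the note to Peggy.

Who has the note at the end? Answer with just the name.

Answer: Peggy

Derivation:
Tracking the note through each event:
Start: Rupert has the note.
After event 1: Victor has the note.
After event 2: Zoe has the note.
After event 3: Rupert has the note.
After event 4: Uma has the note.
After event 5: Rupert has the note.
After event 6: Uma has the note.
After event 7: Zoe has the note.
After event 8: Peggy has the note.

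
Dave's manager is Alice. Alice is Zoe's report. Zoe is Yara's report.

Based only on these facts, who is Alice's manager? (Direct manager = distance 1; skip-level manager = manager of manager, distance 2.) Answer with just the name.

Answer: Zoe

Derivation:
Reconstructing the manager chain from the given facts:
  Yara -> Zoe -> Alice -> Dave
(each arrow means 'manager of the next')
Positions in the chain (0 = top):
  position of Yara: 0
  position of Zoe: 1
  position of Alice: 2
  position of Dave: 3

Alice is at position 2; the manager is 1 step up the chain, i.e. position 1: Zoe.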